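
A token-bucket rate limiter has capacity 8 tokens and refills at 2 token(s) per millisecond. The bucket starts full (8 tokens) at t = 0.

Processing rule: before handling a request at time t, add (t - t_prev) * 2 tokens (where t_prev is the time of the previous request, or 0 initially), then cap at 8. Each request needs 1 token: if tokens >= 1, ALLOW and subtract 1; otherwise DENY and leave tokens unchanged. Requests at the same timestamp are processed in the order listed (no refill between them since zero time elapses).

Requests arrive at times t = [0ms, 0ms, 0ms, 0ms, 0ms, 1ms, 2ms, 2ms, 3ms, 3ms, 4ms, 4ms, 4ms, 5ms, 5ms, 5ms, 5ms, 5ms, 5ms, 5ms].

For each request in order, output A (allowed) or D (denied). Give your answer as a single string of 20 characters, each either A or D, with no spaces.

Answer: AAAAAAAAAAAAAAAAAADD

Derivation:
Simulating step by step:
  req#1 t=0ms: ALLOW
  req#2 t=0ms: ALLOW
  req#3 t=0ms: ALLOW
  req#4 t=0ms: ALLOW
  req#5 t=0ms: ALLOW
  req#6 t=1ms: ALLOW
  req#7 t=2ms: ALLOW
  req#8 t=2ms: ALLOW
  req#9 t=3ms: ALLOW
  req#10 t=3ms: ALLOW
  req#11 t=4ms: ALLOW
  req#12 t=4ms: ALLOW
  req#13 t=4ms: ALLOW
  req#14 t=5ms: ALLOW
  req#15 t=5ms: ALLOW
  req#16 t=5ms: ALLOW
  req#17 t=5ms: ALLOW
  req#18 t=5ms: ALLOW
  req#19 t=5ms: DENY
  req#20 t=5ms: DENY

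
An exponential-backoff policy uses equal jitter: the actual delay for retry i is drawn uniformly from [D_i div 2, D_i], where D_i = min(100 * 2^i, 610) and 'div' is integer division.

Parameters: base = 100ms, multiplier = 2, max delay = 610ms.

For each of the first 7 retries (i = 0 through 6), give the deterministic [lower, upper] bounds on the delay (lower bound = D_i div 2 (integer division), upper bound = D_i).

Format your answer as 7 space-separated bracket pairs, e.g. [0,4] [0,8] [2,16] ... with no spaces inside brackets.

Answer: [50,100] [100,200] [200,400] [305,610] [305,610] [305,610] [305,610]

Derivation:
Computing bounds per retry:
  i=0: D_i=min(100*2^0,610)=100, bounds=[50,100]
  i=1: D_i=min(100*2^1,610)=200, bounds=[100,200]
  i=2: D_i=min(100*2^2,610)=400, bounds=[200,400]
  i=3: D_i=min(100*2^3,610)=610, bounds=[305,610]
  i=4: D_i=min(100*2^4,610)=610, bounds=[305,610]
  i=5: D_i=min(100*2^5,610)=610, bounds=[305,610]
  i=6: D_i=min(100*2^6,610)=610, bounds=[305,610]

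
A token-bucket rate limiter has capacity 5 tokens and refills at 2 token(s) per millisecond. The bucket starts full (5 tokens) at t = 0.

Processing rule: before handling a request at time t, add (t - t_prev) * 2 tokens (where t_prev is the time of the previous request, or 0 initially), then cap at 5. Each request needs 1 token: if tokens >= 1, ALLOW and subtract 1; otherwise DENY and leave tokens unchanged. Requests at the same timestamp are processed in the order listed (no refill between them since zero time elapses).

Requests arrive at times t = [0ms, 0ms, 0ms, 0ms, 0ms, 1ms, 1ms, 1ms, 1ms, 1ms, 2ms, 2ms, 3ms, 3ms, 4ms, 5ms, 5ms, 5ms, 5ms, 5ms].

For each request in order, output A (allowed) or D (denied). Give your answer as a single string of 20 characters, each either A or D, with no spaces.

Answer: AAAAAAADDDAAAAAAAADD

Derivation:
Simulating step by step:
  req#1 t=0ms: ALLOW
  req#2 t=0ms: ALLOW
  req#3 t=0ms: ALLOW
  req#4 t=0ms: ALLOW
  req#5 t=0ms: ALLOW
  req#6 t=1ms: ALLOW
  req#7 t=1ms: ALLOW
  req#8 t=1ms: DENY
  req#9 t=1ms: DENY
  req#10 t=1ms: DENY
  req#11 t=2ms: ALLOW
  req#12 t=2ms: ALLOW
  req#13 t=3ms: ALLOW
  req#14 t=3ms: ALLOW
  req#15 t=4ms: ALLOW
  req#16 t=5ms: ALLOW
  req#17 t=5ms: ALLOW
  req#18 t=5ms: ALLOW
  req#19 t=5ms: DENY
  req#20 t=5ms: DENY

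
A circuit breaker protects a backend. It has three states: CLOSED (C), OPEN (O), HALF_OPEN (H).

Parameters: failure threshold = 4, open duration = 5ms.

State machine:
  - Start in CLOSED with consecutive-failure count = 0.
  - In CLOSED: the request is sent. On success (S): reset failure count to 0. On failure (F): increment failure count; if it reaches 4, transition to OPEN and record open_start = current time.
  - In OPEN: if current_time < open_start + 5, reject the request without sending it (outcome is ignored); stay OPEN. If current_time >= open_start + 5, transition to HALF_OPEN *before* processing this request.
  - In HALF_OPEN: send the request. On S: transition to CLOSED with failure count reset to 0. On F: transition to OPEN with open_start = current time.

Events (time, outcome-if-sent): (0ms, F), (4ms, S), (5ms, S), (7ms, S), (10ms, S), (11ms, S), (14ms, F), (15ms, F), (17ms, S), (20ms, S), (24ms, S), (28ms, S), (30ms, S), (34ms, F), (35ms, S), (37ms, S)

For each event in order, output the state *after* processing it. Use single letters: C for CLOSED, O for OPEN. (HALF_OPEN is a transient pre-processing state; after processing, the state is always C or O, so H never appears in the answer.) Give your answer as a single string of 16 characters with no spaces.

State after each event:
  event#1 t=0ms outcome=F: state=CLOSED
  event#2 t=4ms outcome=S: state=CLOSED
  event#3 t=5ms outcome=S: state=CLOSED
  event#4 t=7ms outcome=S: state=CLOSED
  event#5 t=10ms outcome=S: state=CLOSED
  event#6 t=11ms outcome=S: state=CLOSED
  event#7 t=14ms outcome=F: state=CLOSED
  event#8 t=15ms outcome=F: state=CLOSED
  event#9 t=17ms outcome=S: state=CLOSED
  event#10 t=20ms outcome=S: state=CLOSED
  event#11 t=24ms outcome=S: state=CLOSED
  event#12 t=28ms outcome=S: state=CLOSED
  event#13 t=30ms outcome=S: state=CLOSED
  event#14 t=34ms outcome=F: state=CLOSED
  event#15 t=35ms outcome=S: state=CLOSED
  event#16 t=37ms outcome=S: state=CLOSED

Answer: CCCCCCCCCCCCCCCC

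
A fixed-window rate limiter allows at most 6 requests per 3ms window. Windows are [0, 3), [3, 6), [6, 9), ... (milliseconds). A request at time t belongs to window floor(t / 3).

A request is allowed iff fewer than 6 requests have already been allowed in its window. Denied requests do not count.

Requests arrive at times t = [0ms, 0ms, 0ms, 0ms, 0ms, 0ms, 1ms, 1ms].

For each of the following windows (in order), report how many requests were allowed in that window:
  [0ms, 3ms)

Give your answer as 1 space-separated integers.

Answer: 6

Derivation:
Processing requests:
  req#1 t=0ms (window 0): ALLOW
  req#2 t=0ms (window 0): ALLOW
  req#3 t=0ms (window 0): ALLOW
  req#4 t=0ms (window 0): ALLOW
  req#5 t=0ms (window 0): ALLOW
  req#6 t=0ms (window 0): ALLOW
  req#7 t=1ms (window 0): DENY
  req#8 t=1ms (window 0): DENY

Allowed counts by window: 6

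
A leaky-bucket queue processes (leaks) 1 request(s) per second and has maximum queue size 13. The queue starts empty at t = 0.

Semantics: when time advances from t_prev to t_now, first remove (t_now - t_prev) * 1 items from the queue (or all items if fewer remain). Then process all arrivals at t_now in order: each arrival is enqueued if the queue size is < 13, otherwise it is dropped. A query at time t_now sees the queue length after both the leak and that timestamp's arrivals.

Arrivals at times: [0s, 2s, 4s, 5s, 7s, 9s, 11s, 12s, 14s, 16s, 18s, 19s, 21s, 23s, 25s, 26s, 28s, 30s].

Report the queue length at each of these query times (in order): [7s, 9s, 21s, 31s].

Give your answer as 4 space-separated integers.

Queue lengths at query times:
  query t=7s: backlog = 1
  query t=9s: backlog = 1
  query t=21s: backlog = 1
  query t=31s: backlog = 0

Answer: 1 1 1 0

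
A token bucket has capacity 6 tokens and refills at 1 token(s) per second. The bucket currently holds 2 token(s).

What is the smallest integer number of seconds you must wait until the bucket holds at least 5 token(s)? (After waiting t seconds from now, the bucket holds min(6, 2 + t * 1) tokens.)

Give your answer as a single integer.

Need 2 + t * 1 >= 5, so t >= 3/1.
Smallest integer t = ceil(3/1) = 3.

Answer: 3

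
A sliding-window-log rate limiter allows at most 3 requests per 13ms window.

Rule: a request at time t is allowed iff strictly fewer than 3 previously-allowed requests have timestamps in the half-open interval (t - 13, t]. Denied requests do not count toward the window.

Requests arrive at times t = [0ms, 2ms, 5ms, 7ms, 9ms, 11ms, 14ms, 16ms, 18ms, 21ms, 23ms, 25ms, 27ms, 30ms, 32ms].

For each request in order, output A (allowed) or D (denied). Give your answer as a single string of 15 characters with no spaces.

Tracking allowed requests in the window:
  req#1 t=0ms: ALLOW
  req#2 t=2ms: ALLOW
  req#3 t=5ms: ALLOW
  req#4 t=7ms: DENY
  req#5 t=9ms: DENY
  req#6 t=11ms: DENY
  req#7 t=14ms: ALLOW
  req#8 t=16ms: ALLOW
  req#9 t=18ms: ALLOW
  req#10 t=21ms: DENY
  req#11 t=23ms: DENY
  req#12 t=25ms: DENY
  req#13 t=27ms: ALLOW
  req#14 t=30ms: ALLOW
  req#15 t=32ms: ALLOW

Answer: AAADDDAAADDDAAA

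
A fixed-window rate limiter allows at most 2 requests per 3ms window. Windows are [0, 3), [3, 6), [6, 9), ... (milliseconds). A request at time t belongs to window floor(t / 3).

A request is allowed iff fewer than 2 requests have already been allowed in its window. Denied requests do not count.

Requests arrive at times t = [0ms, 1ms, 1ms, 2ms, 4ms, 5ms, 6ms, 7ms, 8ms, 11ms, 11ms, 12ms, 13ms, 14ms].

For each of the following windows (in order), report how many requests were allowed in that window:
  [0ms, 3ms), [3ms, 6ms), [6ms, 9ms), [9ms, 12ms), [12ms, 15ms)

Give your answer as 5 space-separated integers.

Processing requests:
  req#1 t=0ms (window 0): ALLOW
  req#2 t=1ms (window 0): ALLOW
  req#3 t=1ms (window 0): DENY
  req#4 t=2ms (window 0): DENY
  req#5 t=4ms (window 1): ALLOW
  req#6 t=5ms (window 1): ALLOW
  req#7 t=6ms (window 2): ALLOW
  req#8 t=7ms (window 2): ALLOW
  req#9 t=8ms (window 2): DENY
  req#10 t=11ms (window 3): ALLOW
  req#11 t=11ms (window 3): ALLOW
  req#12 t=12ms (window 4): ALLOW
  req#13 t=13ms (window 4): ALLOW
  req#14 t=14ms (window 4): DENY

Allowed counts by window: 2 2 2 2 2

Answer: 2 2 2 2 2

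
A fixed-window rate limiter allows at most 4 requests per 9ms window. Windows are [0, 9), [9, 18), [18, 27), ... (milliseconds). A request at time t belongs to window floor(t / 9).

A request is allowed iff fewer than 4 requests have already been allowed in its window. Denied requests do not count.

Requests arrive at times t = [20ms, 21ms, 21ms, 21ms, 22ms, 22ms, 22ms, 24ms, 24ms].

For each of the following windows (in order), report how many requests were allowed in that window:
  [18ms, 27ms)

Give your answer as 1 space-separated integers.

Answer: 4

Derivation:
Processing requests:
  req#1 t=20ms (window 2): ALLOW
  req#2 t=21ms (window 2): ALLOW
  req#3 t=21ms (window 2): ALLOW
  req#4 t=21ms (window 2): ALLOW
  req#5 t=22ms (window 2): DENY
  req#6 t=22ms (window 2): DENY
  req#7 t=22ms (window 2): DENY
  req#8 t=24ms (window 2): DENY
  req#9 t=24ms (window 2): DENY

Allowed counts by window: 4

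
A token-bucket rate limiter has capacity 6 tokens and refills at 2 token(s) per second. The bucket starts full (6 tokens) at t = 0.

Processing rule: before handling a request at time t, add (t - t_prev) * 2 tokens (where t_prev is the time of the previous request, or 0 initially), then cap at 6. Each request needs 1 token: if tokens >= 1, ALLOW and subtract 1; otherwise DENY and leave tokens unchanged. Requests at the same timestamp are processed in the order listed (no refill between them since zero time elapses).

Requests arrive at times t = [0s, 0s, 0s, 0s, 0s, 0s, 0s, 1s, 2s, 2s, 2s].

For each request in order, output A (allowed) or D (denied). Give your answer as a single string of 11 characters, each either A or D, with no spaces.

Simulating step by step:
  req#1 t=0s: ALLOW
  req#2 t=0s: ALLOW
  req#3 t=0s: ALLOW
  req#4 t=0s: ALLOW
  req#5 t=0s: ALLOW
  req#6 t=0s: ALLOW
  req#7 t=0s: DENY
  req#8 t=1s: ALLOW
  req#9 t=2s: ALLOW
  req#10 t=2s: ALLOW
  req#11 t=2s: ALLOW

Answer: AAAAAADAAAA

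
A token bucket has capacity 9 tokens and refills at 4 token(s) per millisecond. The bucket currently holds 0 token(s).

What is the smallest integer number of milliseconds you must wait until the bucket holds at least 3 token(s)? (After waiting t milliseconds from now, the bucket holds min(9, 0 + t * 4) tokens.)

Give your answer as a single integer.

Answer: 1

Derivation:
Need 0 + t * 4 >= 3, so t >= 3/4.
Smallest integer t = ceil(3/4) = 1.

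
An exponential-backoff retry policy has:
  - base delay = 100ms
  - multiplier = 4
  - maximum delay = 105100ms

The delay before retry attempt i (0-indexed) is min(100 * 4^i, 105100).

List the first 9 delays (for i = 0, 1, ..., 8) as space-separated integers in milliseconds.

Answer: 100 400 1600 6400 25600 102400 105100 105100 105100

Derivation:
Computing each delay:
  i=0: min(100*4^0, 105100) = 100
  i=1: min(100*4^1, 105100) = 400
  i=2: min(100*4^2, 105100) = 1600
  i=3: min(100*4^3, 105100) = 6400
  i=4: min(100*4^4, 105100) = 25600
  i=5: min(100*4^5, 105100) = 102400
  i=6: min(100*4^6, 105100) = 105100
  i=7: min(100*4^7, 105100) = 105100
  i=8: min(100*4^8, 105100) = 105100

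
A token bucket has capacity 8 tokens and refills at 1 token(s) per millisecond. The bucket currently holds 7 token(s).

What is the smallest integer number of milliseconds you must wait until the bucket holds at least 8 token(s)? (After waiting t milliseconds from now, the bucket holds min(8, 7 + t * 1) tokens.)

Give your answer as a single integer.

Need 7 + t * 1 >= 8, so t >= 1/1.
Smallest integer t = ceil(1/1) = 1.

Answer: 1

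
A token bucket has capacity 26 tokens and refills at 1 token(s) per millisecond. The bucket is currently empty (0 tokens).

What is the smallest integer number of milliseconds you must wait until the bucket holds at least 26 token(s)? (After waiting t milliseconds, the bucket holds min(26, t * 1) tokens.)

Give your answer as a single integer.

Answer: 26

Derivation:
Need t * 1 >= 26, so t >= 26/1.
Smallest integer t = ceil(26/1) = 26.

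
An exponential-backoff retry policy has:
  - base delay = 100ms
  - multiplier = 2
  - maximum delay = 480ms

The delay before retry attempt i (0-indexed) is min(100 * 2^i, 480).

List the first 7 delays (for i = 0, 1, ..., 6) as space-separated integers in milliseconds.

Answer: 100 200 400 480 480 480 480

Derivation:
Computing each delay:
  i=0: min(100*2^0, 480) = 100
  i=1: min(100*2^1, 480) = 200
  i=2: min(100*2^2, 480) = 400
  i=3: min(100*2^3, 480) = 480
  i=4: min(100*2^4, 480) = 480
  i=5: min(100*2^5, 480) = 480
  i=6: min(100*2^6, 480) = 480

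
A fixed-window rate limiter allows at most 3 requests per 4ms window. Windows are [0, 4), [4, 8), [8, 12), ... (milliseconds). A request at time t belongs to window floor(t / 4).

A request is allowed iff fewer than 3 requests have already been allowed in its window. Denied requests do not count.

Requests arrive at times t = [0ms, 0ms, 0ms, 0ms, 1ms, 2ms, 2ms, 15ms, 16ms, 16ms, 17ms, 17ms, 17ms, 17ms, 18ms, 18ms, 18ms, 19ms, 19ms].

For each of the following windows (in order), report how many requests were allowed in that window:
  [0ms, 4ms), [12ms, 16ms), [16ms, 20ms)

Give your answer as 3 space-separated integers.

Processing requests:
  req#1 t=0ms (window 0): ALLOW
  req#2 t=0ms (window 0): ALLOW
  req#3 t=0ms (window 0): ALLOW
  req#4 t=0ms (window 0): DENY
  req#5 t=1ms (window 0): DENY
  req#6 t=2ms (window 0): DENY
  req#7 t=2ms (window 0): DENY
  req#8 t=15ms (window 3): ALLOW
  req#9 t=16ms (window 4): ALLOW
  req#10 t=16ms (window 4): ALLOW
  req#11 t=17ms (window 4): ALLOW
  req#12 t=17ms (window 4): DENY
  req#13 t=17ms (window 4): DENY
  req#14 t=17ms (window 4): DENY
  req#15 t=18ms (window 4): DENY
  req#16 t=18ms (window 4): DENY
  req#17 t=18ms (window 4): DENY
  req#18 t=19ms (window 4): DENY
  req#19 t=19ms (window 4): DENY

Allowed counts by window: 3 1 3

Answer: 3 1 3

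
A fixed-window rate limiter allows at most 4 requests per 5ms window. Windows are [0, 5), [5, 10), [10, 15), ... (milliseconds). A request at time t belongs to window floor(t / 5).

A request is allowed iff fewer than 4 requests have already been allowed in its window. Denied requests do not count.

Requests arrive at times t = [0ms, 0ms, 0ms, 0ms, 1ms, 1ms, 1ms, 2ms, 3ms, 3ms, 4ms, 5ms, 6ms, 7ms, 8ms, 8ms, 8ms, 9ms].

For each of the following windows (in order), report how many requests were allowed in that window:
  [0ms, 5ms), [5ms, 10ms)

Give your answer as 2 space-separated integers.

Answer: 4 4

Derivation:
Processing requests:
  req#1 t=0ms (window 0): ALLOW
  req#2 t=0ms (window 0): ALLOW
  req#3 t=0ms (window 0): ALLOW
  req#4 t=0ms (window 0): ALLOW
  req#5 t=1ms (window 0): DENY
  req#6 t=1ms (window 0): DENY
  req#7 t=1ms (window 0): DENY
  req#8 t=2ms (window 0): DENY
  req#9 t=3ms (window 0): DENY
  req#10 t=3ms (window 0): DENY
  req#11 t=4ms (window 0): DENY
  req#12 t=5ms (window 1): ALLOW
  req#13 t=6ms (window 1): ALLOW
  req#14 t=7ms (window 1): ALLOW
  req#15 t=8ms (window 1): ALLOW
  req#16 t=8ms (window 1): DENY
  req#17 t=8ms (window 1): DENY
  req#18 t=9ms (window 1): DENY

Allowed counts by window: 4 4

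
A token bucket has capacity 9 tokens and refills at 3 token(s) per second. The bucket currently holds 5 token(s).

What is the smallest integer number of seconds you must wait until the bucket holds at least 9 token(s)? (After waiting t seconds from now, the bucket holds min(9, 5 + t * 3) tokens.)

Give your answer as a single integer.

Need 5 + t * 3 >= 9, so t >= 4/3.
Smallest integer t = ceil(4/3) = 2.

Answer: 2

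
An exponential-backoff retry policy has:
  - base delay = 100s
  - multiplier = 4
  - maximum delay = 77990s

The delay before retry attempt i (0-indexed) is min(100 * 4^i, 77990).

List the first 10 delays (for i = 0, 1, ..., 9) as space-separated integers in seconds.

Answer: 100 400 1600 6400 25600 77990 77990 77990 77990 77990

Derivation:
Computing each delay:
  i=0: min(100*4^0, 77990) = 100
  i=1: min(100*4^1, 77990) = 400
  i=2: min(100*4^2, 77990) = 1600
  i=3: min(100*4^3, 77990) = 6400
  i=4: min(100*4^4, 77990) = 25600
  i=5: min(100*4^5, 77990) = 77990
  i=6: min(100*4^6, 77990) = 77990
  i=7: min(100*4^7, 77990) = 77990
  i=8: min(100*4^8, 77990) = 77990
  i=9: min(100*4^9, 77990) = 77990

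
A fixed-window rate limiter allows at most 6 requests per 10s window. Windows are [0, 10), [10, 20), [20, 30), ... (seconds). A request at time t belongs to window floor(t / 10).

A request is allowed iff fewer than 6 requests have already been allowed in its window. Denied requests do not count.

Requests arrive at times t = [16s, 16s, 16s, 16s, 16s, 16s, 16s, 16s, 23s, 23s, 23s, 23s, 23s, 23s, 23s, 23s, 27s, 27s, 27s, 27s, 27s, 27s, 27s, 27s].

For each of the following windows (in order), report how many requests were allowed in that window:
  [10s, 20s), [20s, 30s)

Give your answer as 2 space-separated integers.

Answer: 6 6

Derivation:
Processing requests:
  req#1 t=16s (window 1): ALLOW
  req#2 t=16s (window 1): ALLOW
  req#3 t=16s (window 1): ALLOW
  req#4 t=16s (window 1): ALLOW
  req#5 t=16s (window 1): ALLOW
  req#6 t=16s (window 1): ALLOW
  req#7 t=16s (window 1): DENY
  req#8 t=16s (window 1): DENY
  req#9 t=23s (window 2): ALLOW
  req#10 t=23s (window 2): ALLOW
  req#11 t=23s (window 2): ALLOW
  req#12 t=23s (window 2): ALLOW
  req#13 t=23s (window 2): ALLOW
  req#14 t=23s (window 2): ALLOW
  req#15 t=23s (window 2): DENY
  req#16 t=23s (window 2): DENY
  req#17 t=27s (window 2): DENY
  req#18 t=27s (window 2): DENY
  req#19 t=27s (window 2): DENY
  req#20 t=27s (window 2): DENY
  req#21 t=27s (window 2): DENY
  req#22 t=27s (window 2): DENY
  req#23 t=27s (window 2): DENY
  req#24 t=27s (window 2): DENY

Allowed counts by window: 6 6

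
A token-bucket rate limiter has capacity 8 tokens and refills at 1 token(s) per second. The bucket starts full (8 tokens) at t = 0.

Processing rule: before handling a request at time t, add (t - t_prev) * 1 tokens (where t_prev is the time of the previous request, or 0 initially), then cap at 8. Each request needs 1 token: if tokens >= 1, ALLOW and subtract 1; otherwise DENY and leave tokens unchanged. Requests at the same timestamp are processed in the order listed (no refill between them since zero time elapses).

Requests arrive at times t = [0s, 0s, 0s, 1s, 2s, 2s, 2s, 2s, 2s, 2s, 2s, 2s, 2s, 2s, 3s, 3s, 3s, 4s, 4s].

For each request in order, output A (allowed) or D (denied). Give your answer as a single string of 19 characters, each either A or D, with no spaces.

Simulating step by step:
  req#1 t=0s: ALLOW
  req#2 t=0s: ALLOW
  req#3 t=0s: ALLOW
  req#4 t=1s: ALLOW
  req#5 t=2s: ALLOW
  req#6 t=2s: ALLOW
  req#7 t=2s: ALLOW
  req#8 t=2s: ALLOW
  req#9 t=2s: ALLOW
  req#10 t=2s: ALLOW
  req#11 t=2s: DENY
  req#12 t=2s: DENY
  req#13 t=2s: DENY
  req#14 t=2s: DENY
  req#15 t=3s: ALLOW
  req#16 t=3s: DENY
  req#17 t=3s: DENY
  req#18 t=4s: ALLOW
  req#19 t=4s: DENY

Answer: AAAAAAAAAADDDDADDAD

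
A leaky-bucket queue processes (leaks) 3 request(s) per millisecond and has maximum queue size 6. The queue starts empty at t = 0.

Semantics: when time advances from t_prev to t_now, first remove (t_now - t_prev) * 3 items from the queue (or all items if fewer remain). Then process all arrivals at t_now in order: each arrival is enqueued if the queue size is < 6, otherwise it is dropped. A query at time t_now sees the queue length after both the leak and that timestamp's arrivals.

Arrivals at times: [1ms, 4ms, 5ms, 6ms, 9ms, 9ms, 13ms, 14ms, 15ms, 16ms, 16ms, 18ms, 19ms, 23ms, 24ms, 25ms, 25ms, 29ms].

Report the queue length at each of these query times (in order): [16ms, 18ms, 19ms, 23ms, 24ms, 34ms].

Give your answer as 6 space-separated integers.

Answer: 2 1 1 1 1 0

Derivation:
Queue lengths at query times:
  query t=16ms: backlog = 2
  query t=18ms: backlog = 1
  query t=19ms: backlog = 1
  query t=23ms: backlog = 1
  query t=24ms: backlog = 1
  query t=34ms: backlog = 0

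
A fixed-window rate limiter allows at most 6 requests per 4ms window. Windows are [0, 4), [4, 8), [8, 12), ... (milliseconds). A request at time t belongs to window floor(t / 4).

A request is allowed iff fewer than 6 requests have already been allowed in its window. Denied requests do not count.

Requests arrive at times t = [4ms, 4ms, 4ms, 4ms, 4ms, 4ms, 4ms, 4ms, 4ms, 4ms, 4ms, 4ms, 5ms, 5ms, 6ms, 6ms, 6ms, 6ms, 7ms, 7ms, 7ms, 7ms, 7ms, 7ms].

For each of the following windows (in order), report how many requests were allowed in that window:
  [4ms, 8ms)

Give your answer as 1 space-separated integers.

Processing requests:
  req#1 t=4ms (window 1): ALLOW
  req#2 t=4ms (window 1): ALLOW
  req#3 t=4ms (window 1): ALLOW
  req#4 t=4ms (window 1): ALLOW
  req#5 t=4ms (window 1): ALLOW
  req#6 t=4ms (window 1): ALLOW
  req#7 t=4ms (window 1): DENY
  req#8 t=4ms (window 1): DENY
  req#9 t=4ms (window 1): DENY
  req#10 t=4ms (window 1): DENY
  req#11 t=4ms (window 1): DENY
  req#12 t=4ms (window 1): DENY
  req#13 t=5ms (window 1): DENY
  req#14 t=5ms (window 1): DENY
  req#15 t=6ms (window 1): DENY
  req#16 t=6ms (window 1): DENY
  req#17 t=6ms (window 1): DENY
  req#18 t=6ms (window 1): DENY
  req#19 t=7ms (window 1): DENY
  req#20 t=7ms (window 1): DENY
  req#21 t=7ms (window 1): DENY
  req#22 t=7ms (window 1): DENY
  req#23 t=7ms (window 1): DENY
  req#24 t=7ms (window 1): DENY

Allowed counts by window: 6

Answer: 6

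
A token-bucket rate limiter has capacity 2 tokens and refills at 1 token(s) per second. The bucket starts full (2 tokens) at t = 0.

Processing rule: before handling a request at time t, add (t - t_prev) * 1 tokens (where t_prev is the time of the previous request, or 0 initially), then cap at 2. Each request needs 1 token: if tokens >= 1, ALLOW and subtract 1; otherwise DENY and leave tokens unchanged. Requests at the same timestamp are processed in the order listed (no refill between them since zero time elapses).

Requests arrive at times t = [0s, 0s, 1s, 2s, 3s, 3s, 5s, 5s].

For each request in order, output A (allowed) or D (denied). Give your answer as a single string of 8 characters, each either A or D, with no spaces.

Simulating step by step:
  req#1 t=0s: ALLOW
  req#2 t=0s: ALLOW
  req#3 t=1s: ALLOW
  req#4 t=2s: ALLOW
  req#5 t=3s: ALLOW
  req#6 t=3s: DENY
  req#7 t=5s: ALLOW
  req#8 t=5s: ALLOW

Answer: AAAAADAA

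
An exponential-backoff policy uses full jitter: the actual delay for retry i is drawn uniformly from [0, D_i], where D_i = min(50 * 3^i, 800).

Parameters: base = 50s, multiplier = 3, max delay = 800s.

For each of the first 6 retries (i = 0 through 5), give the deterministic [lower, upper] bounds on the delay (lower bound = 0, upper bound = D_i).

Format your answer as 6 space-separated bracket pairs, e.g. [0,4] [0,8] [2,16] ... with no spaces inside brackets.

Answer: [0,50] [0,150] [0,450] [0,800] [0,800] [0,800]

Derivation:
Computing bounds per retry:
  i=0: D_i=min(50*3^0,800)=50, bounds=[0,50]
  i=1: D_i=min(50*3^1,800)=150, bounds=[0,150]
  i=2: D_i=min(50*3^2,800)=450, bounds=[0,450]
  i=3: D_i=min(50*3^3,800)=800, bounds=[0,800]
  i=4: D_i=min(50*3^4,800)=800, bounds=[0,800]
  i=5: D_i=min(50*3^5,800)=800, bounds=[0,800]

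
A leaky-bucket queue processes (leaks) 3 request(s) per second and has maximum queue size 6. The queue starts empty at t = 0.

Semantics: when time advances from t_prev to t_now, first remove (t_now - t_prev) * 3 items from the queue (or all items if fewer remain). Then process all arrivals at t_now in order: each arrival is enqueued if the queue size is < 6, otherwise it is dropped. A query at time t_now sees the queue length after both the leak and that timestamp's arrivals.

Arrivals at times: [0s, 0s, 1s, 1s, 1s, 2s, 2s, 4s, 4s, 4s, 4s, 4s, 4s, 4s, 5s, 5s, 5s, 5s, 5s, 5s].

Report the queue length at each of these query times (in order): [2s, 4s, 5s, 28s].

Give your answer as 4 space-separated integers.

Queue lengths at query times:
  query t=2s: backlog = 2
  query t=4s: backlog = 6
  query t=5s: backlog = 6
  query t=28s: backlog = 0

Answer: 2 6 6 0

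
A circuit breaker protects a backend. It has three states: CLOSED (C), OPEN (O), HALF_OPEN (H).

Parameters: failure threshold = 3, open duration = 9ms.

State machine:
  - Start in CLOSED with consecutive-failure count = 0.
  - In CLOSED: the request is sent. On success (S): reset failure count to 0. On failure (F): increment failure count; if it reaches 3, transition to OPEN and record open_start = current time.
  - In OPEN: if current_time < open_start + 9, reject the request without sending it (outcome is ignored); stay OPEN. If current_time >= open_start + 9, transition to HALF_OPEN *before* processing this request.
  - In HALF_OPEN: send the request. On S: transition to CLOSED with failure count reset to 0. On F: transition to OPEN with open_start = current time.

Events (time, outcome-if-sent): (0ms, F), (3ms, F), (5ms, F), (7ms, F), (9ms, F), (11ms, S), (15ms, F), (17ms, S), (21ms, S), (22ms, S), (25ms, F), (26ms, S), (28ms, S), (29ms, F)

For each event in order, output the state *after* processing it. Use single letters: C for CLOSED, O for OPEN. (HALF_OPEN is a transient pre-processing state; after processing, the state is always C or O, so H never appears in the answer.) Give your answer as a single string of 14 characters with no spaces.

State after each event:
  event#1 t=0ms outcome=F: state=CLOSED
  event#2 t=3ms outcome=F: state=CLOSED
  event#3 t=5ms outcome=F: state=OPEN
  event#4 t=7ms outcome=F: state=OPEN
  event#5 t=9ms outcome=F: state=OPEN
  event#6 t=11ms outcome=S: state=OPEN
  event#7 t=15ms outcome=F: state=OPEN
  event#8 t=17ms outcome=S: state=OPEN
  event#9 t=21ms outcome=S: state=OPEN
  event#10 t=22ms outcome=S: state=OPEN
  event#11 t=25ms outcome=F: state=OPEN
  event#12 t=26ms outcome=S: state=OPEN
  event#13 t=28ms outcome=S: state=OPEN
  event#14 t=29ms outcome=F: state=OPEN

Answer: CCOOOOOOOOOOOO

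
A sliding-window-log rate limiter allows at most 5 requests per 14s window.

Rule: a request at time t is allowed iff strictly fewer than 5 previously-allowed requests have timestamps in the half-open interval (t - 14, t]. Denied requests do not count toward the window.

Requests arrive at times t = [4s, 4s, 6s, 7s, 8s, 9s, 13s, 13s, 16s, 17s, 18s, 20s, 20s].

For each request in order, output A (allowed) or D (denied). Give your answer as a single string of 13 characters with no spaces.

Answer: AAAAADDDDDAAA

Derivation:
Tracking allowed requests in the window:
  req#1 t=4s: ALLOW
  req#2 t=4s: ALLOW
  req#3 t=6s: ALLOW
  req#4 t=7s: ALLOW
  req#5 t=8s: ALLOW
  req#6 t=9s: DENY
  req#7 t=13s: DENY
  req#8 t=13s: DENY
  req#9 t=16s: DENY
  req#10 t=17s: DENY
  req#11 t=18s: ALLOW
  req#12 t=20s: ALLOW
  req#13 t=20s: ALLOW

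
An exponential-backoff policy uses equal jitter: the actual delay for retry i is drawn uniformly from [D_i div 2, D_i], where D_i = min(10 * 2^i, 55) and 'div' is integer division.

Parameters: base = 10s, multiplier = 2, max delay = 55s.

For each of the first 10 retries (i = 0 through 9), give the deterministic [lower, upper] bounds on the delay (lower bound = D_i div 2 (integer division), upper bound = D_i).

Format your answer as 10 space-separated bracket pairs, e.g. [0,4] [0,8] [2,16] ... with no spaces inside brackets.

Computing bounds per retry:
  i=0: D_i=min(10*2^0,55)=10, bounds=[5,10]
  i=1: D_i=min(10*2^1,55)=20, bounds=[10,20]
  i=2: D_i=min(10*2^2,55)=40, bounds=[20,40]
  i=3: D_i=min(10*2^3,55)=55, bounds=[27,55]
  i=4: D_i=min(10*2^4,55)=55, bounds=[27,55]
  i=5: D_i=min(10*2^5,55)=55, bounds=[27,55]
  i=6: D_i=min(10*2^6,55)=55, bounds=[27,55]
  i=7: D_i=min(10*2^7,55)=55, bounds=[27,55]
  i=8: D_i=min(10*2^8,55)=55, bounds=[27,55]
  i=9: D_i=min(10*2^9,55)=55, bounds=[27,55]

Answer: [5,10] [10,20] [20,40] [27,55] [27,55] [27,55] [27,55] [27,55] [27,55] [27,55]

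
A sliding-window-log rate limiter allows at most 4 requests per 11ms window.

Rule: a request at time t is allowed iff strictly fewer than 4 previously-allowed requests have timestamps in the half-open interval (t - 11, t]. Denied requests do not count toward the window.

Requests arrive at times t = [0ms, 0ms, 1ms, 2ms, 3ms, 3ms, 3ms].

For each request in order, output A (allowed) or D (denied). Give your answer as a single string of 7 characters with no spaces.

Tracking allowed requests in the window:
  req#1 t=0ms: ALLOW
  req#2 t=0ms: ALLOW
  req#3 t=1ms: ALLOW
  req#4 t=2ms: ALLOW
  req#5 t=3ms: DENY
  req#6 t=3ms: DENY
  req#7 t=3ms: DENY

Answer: AAAADDD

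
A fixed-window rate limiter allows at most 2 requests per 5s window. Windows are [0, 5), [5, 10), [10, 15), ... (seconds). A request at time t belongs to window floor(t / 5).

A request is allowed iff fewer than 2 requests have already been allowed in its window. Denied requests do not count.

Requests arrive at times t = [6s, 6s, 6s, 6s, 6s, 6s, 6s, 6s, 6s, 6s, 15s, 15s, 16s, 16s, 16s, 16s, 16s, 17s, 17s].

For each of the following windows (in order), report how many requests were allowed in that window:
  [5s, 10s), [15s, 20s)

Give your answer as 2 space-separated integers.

Processing requests:
  req#1 t=6s (window 1): ALLOW
  req#2 t=6s (window 1): ALLOW
  req#3 t=6s (window 1): DENY
  req#4 t=6s (window 1): DENY
  req#5 t=6s (window 1): DENY
  req#6 t=6s (window 1): DENY
  req#7 t=6s (window 1): DENY
  req#8 t=6s (window 1): DENY
  req#9 t=6s (window 1): DENY
  req#10 t=6s (window 1): DENY
  req#11 t=15s (window 3): ALLOW
  req#12 t=15s (window 3): ALLOW
  req#13 t=16s (window 3): DENY
  req#14 t=16s (window 3): DENY
  req#15 t=16s (window 3): DENY
  req#16 t=16s (window 3): DENY
  req#17 t=16s (window 3): DENY
  req#18 t=17s (window 3): DENY
  req#19 t=17s (window 3): DENY

Allowed counts by window: 2 2

Answer: 2 2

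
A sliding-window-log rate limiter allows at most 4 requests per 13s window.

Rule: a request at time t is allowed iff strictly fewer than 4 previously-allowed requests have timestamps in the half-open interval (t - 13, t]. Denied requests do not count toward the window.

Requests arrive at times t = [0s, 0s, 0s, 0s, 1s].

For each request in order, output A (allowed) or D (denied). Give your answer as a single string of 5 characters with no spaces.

Answer: AAAAD

Derivation:
Tracking allowed requests in the window:
  req#1 t=0s: ALLOW
  req#2 t=0s: ALLOW
  req#3 t=0s: ALLOW
  req#4 t=0s: ALLOW
  req#5 t=1s: DENY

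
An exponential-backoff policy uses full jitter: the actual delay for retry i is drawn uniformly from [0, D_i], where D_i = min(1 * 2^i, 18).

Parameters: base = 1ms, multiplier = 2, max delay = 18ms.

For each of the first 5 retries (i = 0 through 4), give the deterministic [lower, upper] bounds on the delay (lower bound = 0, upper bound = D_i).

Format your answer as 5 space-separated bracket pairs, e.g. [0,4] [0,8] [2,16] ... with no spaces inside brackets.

Answer: [0,1] [0,2] [0,4] [0,8] [0,16]

Derivation:
Computing bounds per retry:
  i=0: D_i=min(1*2^0,18)=1, bounds=[0,1]
  i=1: D_i=min(1*2^1,18)=2, bounds=[0,2]
  i=2: D_i=min(1*2^2,18)=4, bounds=[0,4]
  i=3: D_i=min(1*2^3,18)=8, bounds=[0,8]
  i=4: D_i=min(1*2^4,18)=16, bounds=[0,16]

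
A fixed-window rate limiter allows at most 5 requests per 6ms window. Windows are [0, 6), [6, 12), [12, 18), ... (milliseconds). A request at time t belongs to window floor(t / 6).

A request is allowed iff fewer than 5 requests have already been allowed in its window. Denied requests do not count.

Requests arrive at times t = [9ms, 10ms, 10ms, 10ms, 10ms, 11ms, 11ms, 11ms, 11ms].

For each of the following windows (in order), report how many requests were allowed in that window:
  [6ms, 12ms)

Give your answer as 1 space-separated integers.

Answer: 5

Derivation:
Processing requests:
  req#1 t=9ms (window 1): ALLOW
  req#2 t=10ms (window 1): ALLOW
  req#3 t=10ms (window 1): ALLOW
  req#4 t=10ms (window 1): ALLOW
  req#5 t=10ms (window 1): ALLOW
  req#6 t=11ms (window 1): DENY
  req#7 t=11ms (window 1): DENY
  req#8 t=11ms (window 1): DENY
  req#9 t=11ms (window 1): DENY

Allowed counts by window: 5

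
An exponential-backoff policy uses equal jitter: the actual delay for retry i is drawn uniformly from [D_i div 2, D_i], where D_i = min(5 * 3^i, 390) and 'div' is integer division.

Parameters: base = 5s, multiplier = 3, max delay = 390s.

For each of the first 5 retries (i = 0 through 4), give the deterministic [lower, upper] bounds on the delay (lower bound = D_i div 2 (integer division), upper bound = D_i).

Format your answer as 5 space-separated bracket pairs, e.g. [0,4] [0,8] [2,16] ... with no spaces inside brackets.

Computing bounds per retry:
  i=0: D_i=min(5*3^0,390)=5, bounds=[2,5]
  i=1: D_i=min(5*3^1,390)=15, bounds=[7,15]
  i=2: D_i=min(5*3^2,390)=45, bounds=[22,45]
  i=3: D_i=min(5*3^3,390)=135, bounds=[67,135]
  i=4: D_i=min(5*3^4,390)=390, bounds=[195,390]

Answer: [2,5] [7,15] [22,45] [67,135] [195,390]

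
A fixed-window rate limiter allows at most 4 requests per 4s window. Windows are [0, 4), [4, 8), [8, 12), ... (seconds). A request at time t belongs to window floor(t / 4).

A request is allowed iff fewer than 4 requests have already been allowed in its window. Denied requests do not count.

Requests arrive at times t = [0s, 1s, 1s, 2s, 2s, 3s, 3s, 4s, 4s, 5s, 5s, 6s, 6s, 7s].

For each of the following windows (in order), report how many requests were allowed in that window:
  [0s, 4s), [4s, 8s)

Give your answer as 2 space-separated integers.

Processing requests:
  req#1 t=0s (window 0): ALLOW
  req#2 t=1s (window 0): ALLOW
  req#3 t=1s (window 0): ALLOW
  req#4 t=2s (window 0): ALLOW
  req#5 t=2s (window 0): DENY
  req#6 t=3s (window 0): DENY
  req#7 t=3s (window 0): DENY
  req#8 t=4s (window 1): ALLOW
  req#9 t=4s (window 1): ALLOW
  req#10 t=5s (window 1): ALLOW
  req#11 t=5s (window 1): ALLOW
  req#12 t=6s (window 1): DENY
  req#13 t=6s (window 1): DENY
  req#14 t=7s (window 1): DENY

Allowed counts by window: 4 4

Answer: 4 4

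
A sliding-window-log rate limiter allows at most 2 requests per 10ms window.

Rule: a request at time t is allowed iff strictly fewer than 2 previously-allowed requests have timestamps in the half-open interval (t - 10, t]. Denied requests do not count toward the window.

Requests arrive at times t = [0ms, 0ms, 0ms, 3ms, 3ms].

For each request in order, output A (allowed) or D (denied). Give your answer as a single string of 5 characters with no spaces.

Tracking allowed requests in the window:
  req#1 t=0ms: ALLOW
  req#2 t=0ms: ALLOW
  req#3 t=0ms: DENY
  req#4 t=3ms: DENY
  req#5 t=3ms: DENY

Answer: AADDD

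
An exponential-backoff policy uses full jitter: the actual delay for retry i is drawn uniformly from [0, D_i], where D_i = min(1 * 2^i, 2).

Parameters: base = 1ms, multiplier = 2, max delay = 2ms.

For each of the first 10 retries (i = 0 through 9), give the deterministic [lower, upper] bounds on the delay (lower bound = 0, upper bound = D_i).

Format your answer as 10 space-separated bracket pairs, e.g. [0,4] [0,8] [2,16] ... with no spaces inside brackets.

Answer: [0,1] [0,2] [0,2] [0,2] [0,2] [0,2] [0,2] [0,2] [0,2] [0,2]

Derivation:
Computing bounds per retry:
  i=0: D_i=min(1*2^0,2)=1, bounds=[0,1]
  i=1: D_i=min(1*2^1,2)=2, bounds=[0,2]
  i=2: D_i=min(1*2^2,2)=2, bounds=[0,2]
  i=3: D_i=min(1*2^3,2)=2, bounds=[0,2]
  i=4: D_i=min(1*2^4,2)=2, bounds=[0,2]
  i=5: D_i=min(1*2^5,2)=2, bounds=[0,2]
  i=6: D_i=min(1*2^6,2)=2, bounds=[0,2]
  i=7: D_i=min(1*2^7,2)=2, bounds=[0,2]
  i=8: D_i=min(1*2^8,2)=2, bounds=[0,2]
  i=9: D_i=min(1*2^9,2)=2, bounds=[0,2]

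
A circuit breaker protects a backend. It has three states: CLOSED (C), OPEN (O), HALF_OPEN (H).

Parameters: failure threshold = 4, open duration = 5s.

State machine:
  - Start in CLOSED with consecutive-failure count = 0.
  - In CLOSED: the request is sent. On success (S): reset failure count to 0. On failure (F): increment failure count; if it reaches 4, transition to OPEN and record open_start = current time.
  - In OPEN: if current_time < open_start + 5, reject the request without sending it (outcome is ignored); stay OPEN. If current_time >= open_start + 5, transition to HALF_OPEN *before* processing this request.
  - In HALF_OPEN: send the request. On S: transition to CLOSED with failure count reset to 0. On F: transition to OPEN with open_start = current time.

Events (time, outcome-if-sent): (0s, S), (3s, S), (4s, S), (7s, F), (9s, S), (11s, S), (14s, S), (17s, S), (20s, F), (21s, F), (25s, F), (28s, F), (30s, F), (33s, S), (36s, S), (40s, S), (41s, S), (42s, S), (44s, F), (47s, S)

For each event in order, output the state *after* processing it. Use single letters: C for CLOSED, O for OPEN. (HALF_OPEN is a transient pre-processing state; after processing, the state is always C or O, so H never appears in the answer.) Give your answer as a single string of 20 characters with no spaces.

Answer: CCCCCCCCCCCOOCCCCCCC

Derivation:
State after each event:
  event#1 t=0s outcome=S: state=CLOSED
  event#2 t=3s outcome=S: state=CLOSED
  event#3 t=4s outcome=S: state=CLOSED
  event#4 t=7s outcome=F: state=CLOSED
  event#5 t=9s outcome=S: state=CLOSED
  event#6 t=11s outcome=S: state=CLOSED
  event#7 t=14s outcome=S: state=CLOSED
  event#8 t=17s outcome=S: state=CLOSED
  event#9 t=20s outcome=F: state=CLOSED
  event#10 t=21s outcome=F: state=CLOSED
  event#11 t=25s outcome=F: state=CLOSED
  event#12 t=28s outcome=F: state=OPEN
  event#13 t=30s outcome=F: state=OPEN
  event#14 t=33s outcome=S: state=CLOSED
  event#15 t=36s outcome=S: state=CLOSED
  event#16 t=40s outcome=S: state=CLOSED
  event#17 t=41s outcome=S: state=CLOSED
  event#18 t=42s outcome=S: state=CLOSED
  event#19 t=44s outcome=F: state=CLOSED
  event#20 t=47s outcome=S: state=CLOSED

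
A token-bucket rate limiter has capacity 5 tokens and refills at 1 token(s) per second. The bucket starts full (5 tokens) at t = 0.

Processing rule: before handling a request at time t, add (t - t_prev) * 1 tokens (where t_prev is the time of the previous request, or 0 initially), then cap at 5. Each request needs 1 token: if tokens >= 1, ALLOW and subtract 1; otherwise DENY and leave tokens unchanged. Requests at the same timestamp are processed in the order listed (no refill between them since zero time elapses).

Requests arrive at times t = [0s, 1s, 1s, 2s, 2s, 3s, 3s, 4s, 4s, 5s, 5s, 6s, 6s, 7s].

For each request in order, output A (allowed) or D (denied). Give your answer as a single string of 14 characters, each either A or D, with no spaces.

Answer: AAAAAAAAAADADA

Derivation:
Simulating step by step:
  req#1 t=0s: ALLOW
  req#2 t=1s: ALLOW
  req#3 t=1s: ALLOW
  req#4 t=2s: ALLOW
  req#5 t=2s: ALLOW
  req#6 t=3s: ALLOW
  req#7 t=3s: ALLOW
  req#8 t=4s: ALLOW
  req#9 t=4s: ALLOW
  req#10 t=5s: ALLOW
  req#11 t=5s: DENY
  req#12 t=6s: ALLOW
  req#13 t=6s: DENY
  req#14 t=7s: ALLOW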